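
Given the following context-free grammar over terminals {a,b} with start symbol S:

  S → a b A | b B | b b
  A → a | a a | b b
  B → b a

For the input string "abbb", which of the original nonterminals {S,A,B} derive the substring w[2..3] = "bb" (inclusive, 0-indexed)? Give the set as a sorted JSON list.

Convert to CNF:
  S -> T0 X2 | T1 B | T1 T1
  A -> T0 T0 | T1 T1 | a
  B -> T1 T0
  T0 -> a
  T1 -> b
  X2 -> T1 A

Fill CYK table bottom-up — only the sub-triangle for w[2..3]:
  T[2,2] 'b' = {T1}  orig:{}
  T[3,3] 'b' = {T1}  orig:{}
  T[2,3] 'bb' = {A,S}

Original NTs in T[2,3] deriving "bb": ["A", "S"]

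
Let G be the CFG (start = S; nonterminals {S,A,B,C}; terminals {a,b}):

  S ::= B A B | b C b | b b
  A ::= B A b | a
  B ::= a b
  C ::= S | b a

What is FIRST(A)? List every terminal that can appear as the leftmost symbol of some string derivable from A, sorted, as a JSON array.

FIRST iteration:
iter 1:
  A via A→a: +{a}
  B via B→a b: +{a}
  C via C→b a: +{b}
  S via S→B A B: +{a}
  S via S→b C b: +{b}
  S: {a,b}  A: {a}  B: {a}  C: {b}
iter 2:
  C via C→S: +{a}
  S: {a,b}  A: {a}  B: {a}  C: {a,b}
iter 3: (no change)
  S: {a,b}  A: {a}  B: {a}  C: {a,b}

FIRST(A) = ["a"]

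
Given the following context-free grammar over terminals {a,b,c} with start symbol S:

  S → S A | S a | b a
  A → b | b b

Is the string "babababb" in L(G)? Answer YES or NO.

Convert to CNF:
  S -> S A | S T1 | T0 T1
  A -> T0 T0 | b
  T0 -> b
  T1 -> a

CYK fill:
  cell(0,0) b: {A,T0}  orig:{A}
  cell(1,1) a: {T1}  orig:{}
  cell(2,2) b: {A,T0}  orig:{A}
  cell(3,3) a: {T1}  orig:{}
  cell(4,4) b: {A,T0}  orig:{A}
  cell(5,5) a: {T1}  orig:{}
  cell(6,6) b: {A,T0}  orig:{A}
  cell(7,7) b: {A,T0}  orig:{A}
  cell(0,1) ba: {S}
  cell(1,2) ab: ∅
  cell(2,3) ba: {S}
  cell(3,4) ab: ∅
  cell(4,5) ba: {S}
  cell(5,6) ab: ∅
  cell(6,7) bb: {A}
  cell(0,2) bab: {S}
  cell(1,3) aba: ∅
  cell(2,4) bab: {S}
  cell(3,5) aba: ∅
  cell(4,6) bab: {S}
  cell(5,7) abb: ∅
  cell(0,3) baba: {S}
  cell(1,4) abab: ∅
  cell(2,5) baba: {S}
  cell(3,6) abab: ∅
  cell(4,7) babb: {S}
  cell(0,4) babab: {S}
  cell(1,5) ababa: ∅
  cell(2,6) babab: {S}
  cell(3,7) ababb: ∅
  cell(0,5) bababa: {S}
  cell(1,6) ababab: ∅
  cell(2,7) bababb: {S}
  cell(0,6) bababab: {S}
  cell(1,7) abababb: ∅
  cell(0,7) babababb: {S}

S ∈ T[0,7] ⇒ YES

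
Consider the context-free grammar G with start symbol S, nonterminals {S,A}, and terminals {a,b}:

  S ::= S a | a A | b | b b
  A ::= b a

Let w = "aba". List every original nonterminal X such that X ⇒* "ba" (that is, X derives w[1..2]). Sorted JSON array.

CNF form of G:
  S -> S T1 | T0 T0 | T1 A | b
  A -> T0 T1
  T0 -> b
  T1 -> a

CYK fill (cells [i..j] with 1 ≤ i ≤ j ≤ 2 only):
  cell(1,1) b: {S,T0}  orig:{S}
  cell(2,2) a: {T1}  orig:{}
  cell(1,2) ba: {A,S}

Original NTs in T[1,2] deriving "ba": ["A", "S"]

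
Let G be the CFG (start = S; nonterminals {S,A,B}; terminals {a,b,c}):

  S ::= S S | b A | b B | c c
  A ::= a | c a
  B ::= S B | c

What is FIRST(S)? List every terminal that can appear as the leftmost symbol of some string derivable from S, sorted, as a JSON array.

FIRST iteration:
iter 1:
  A via A→a: +{a}
  A via A→c a: +{c}
  B via B→c: +{c}
  S via S→b A: +{b}
  S via S→c c: +{c}
  FIRST[S]={b,c}  FIRST[A]={a,c}  FIRST[B]={c}
iter 2:
  B via B→S B: +{b}
  FIRST[S]={b,c}  FIRST[A]={a,c}  FIRST[B]={b,c}
iter 3: done
  FIRST[S]={b,c}  FIRST[A]={a,c}  FIRST[B]={b,c}

FIRST(S) = ["b", "c"]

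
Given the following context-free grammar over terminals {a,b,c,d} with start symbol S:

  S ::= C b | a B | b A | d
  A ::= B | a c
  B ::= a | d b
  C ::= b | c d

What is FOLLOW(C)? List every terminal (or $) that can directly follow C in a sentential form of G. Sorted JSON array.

FIRST sets, iterate to fixpoint:
pass 1:
  A via A→a c: +{a}
  B via B→a: +{a}
  B via B→d b: +{d}
  C via C→b: +{b}
  C via C→c d: +{c}
  S via S→C b: +{b,c}
  S via S→a B: +{a}
  S via S→d: +{d}
  FIRST(S)={a,b,c,d}  FIRST(A)={a}  FIRST(B)={a,d}  FIRST(C)={b,c}
pass 2:
  A via A→B: +{d}
  FIRST(S)={a,b,c,d}  FIRST(A)={a,d}  FIRST(B)={a,d}  FIRST(C)={b,c}
pass 3: — fixpoint
  FIRST(S)={a,b,c,d}  FIRST(A)={a,d}  FIRST(B)={a,d}  FIRST(C)={b,c}

FOLLOW sets:
initialize: $ ∈ FOLLOW(S)
[1]
  S→C b: FOLLOW(C) ⊇ FIRST(b) = {b}; new: +{b}
  S→a B: FOLLOW(B) ⊇ FOLLOW(S) ⊇ {$}; new: +{$}
  S→b A: FOLLOW(A) ⊇ FOLLOW(S) ⊇ {$}; new: +{$}
  S: {$}  A: {$}  B: {$}  C: {b}
[2] (stable)
  S: {$}  A: {$}  B: {$}  C: {b}

FOLLOW(C) = ["b"]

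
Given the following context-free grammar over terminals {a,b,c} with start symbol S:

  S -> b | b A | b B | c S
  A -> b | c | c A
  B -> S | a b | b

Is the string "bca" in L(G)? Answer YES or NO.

CNF form of G:
  S -> T0 S | T2 A | T2 B | b
  A -> T0 A | b | c
  B -> T0 S | T1 T2 | T2 A | T2 B | b
  T0 -> c
  T1 -> a
  T2 -> b

Fill CYK table bottom-up:
  cell(0,0) b: {A,B,S,T2}  orig:{A,B,S}
  cell(1,1) c: {A,T0}  orig:{A}
  cell(2,2) a: {T1}  orig:{}
  cell(0,1) bc: {B,S}
  cell(1,2) ca: ∅
  cell(0,2) bca: ∅

S ∉ T[0,2] ⇒ NO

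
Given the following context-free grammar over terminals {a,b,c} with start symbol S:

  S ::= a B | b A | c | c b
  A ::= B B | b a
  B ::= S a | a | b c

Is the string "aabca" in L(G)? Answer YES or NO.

Convert to CNF:
  S -> T0 A | T1 B | T2 T0 | c
  A -> B B | T0 T1
  B -> S T1 | T0 T2 | a
  T0 -> b
  T1 -> a
  T2 -> c

Fill CYK table bottom-up:
  cell(0,0) a: {B,T1}  orig:{B}
  cell(1,1) a: {B,T1}  orig:{B}
  cell(2,2) b: {T0}  orig:{}
  cell(3,3) c: {S,T2}  orig:{S}
  cell(4,4) a: {B,T1}  orig:{B}
  cell(0,1) aa: {A,S}
  cell(1,2) ab: ∅
  cell(2,3) bc: {B}
  cell(3,4) ca: {B}
  cell(0,2) aab: ∅
  cell(1,3) abc: {A,S}
  cell(2,4) bca: {A}
  cell(0,3) aabc: ∅
  cell(1,4) abca: {B}
  cell(0,4) aabca: {A,S}

S ∈ T[0,4] ⇒ YES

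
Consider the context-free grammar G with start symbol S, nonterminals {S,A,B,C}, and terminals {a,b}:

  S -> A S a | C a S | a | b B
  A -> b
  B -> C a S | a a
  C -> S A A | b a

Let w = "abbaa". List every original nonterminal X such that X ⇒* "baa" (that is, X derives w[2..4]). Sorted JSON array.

CNF form of G:
  S -> A X4 | C X5 | T1 B | a
  A -> b
  B -> C X2 | T0 T0
  C -> S X3 | T1 T0
  T0 -> a
  T1 -> b
  X2 -> T0 S
  X3 -> A A
  X4 -> S T0
  X5 -> T0 S

Fill CYK table bottom-up (cells [i..j] with 2 ≤ i ≤ j ≤ 4 only):
  [2..2]={A,T1}  "b"  orig:{A}
  [3..3]={S,T0}  "a"  orig:{S}
  [4..4]={S,T0}  "a"  orig:{S}
  [2..3]={C}  "ba"
  [3..4]={B,X2,X4,X5}  "aa"  orig:{B}
  [2..4]={S}  "baa"

Original NTs in T[2,4] deriving "baa": ["S"]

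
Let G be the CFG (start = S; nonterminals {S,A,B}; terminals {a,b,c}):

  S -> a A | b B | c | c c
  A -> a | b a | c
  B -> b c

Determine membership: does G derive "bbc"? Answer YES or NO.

CNF form of G:
  S -> T0 B | T1 A | T2 T2 | c
  A -> T0 T1 | a | c
  B -> T0 T2
  T0 -> b
  T1 -> a
  T2 -> c

Fill CYK table bottom-up:
  [0..0]={T0}  "b"  orig:{}
  [1..1]={T0}  "b"  orig:{}
  [2..2]={A,S,T2}  "c"  orig:{A,S}
  [0..1]=∅  "bb"
  [1..2]={B}  "bc"
  [0..2]={S}  "bbc"

S ∈ T[0,2] ⇒ YES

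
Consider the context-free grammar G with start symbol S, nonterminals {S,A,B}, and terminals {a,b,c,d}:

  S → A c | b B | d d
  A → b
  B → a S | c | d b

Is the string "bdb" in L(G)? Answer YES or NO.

CNF form of G:
  S -> A T3 | T1 T1 | T2 B
  A -> b
  B -> T0 S | T1 T2 | c
  T0 -> a
  T1 -> d
  T2 -> b
  T3 -> c

CYK fill:
  T[0,0] 'b' = {A,T2}  orig:{A}
  T[1,1] 'd' = {T1}  orig:{}
  T[2,2] 'b' = {A,T2}  orig:{A}
  T[0,1] 'bd' = ∅
  T[1,2] 'db' = {B}
  T[0,2] 'bdb' = {S}

S ∈ T[0,2] ⇒ YES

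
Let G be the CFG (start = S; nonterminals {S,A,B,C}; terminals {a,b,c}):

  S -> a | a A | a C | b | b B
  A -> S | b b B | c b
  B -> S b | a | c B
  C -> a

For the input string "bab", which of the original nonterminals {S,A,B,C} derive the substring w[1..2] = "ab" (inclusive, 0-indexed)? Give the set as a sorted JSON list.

CNF form of G:
  S -> T0 A | T0 C | T1 B | a | b
  A -> T0 A | T0 C | T1 B | T1 X3 | T2 T1 | a | b
  B -> S T1 | T2 B | a
  C -> a
  T0 -> a
  T1 -> b
  T2 -> c
  X3 -> T1 B

CYK fill, restricted to cells inside w[1..2]:
  T[1,1] 'a' = {A,B,C,S,T0}  orig:{A,B,C,S}
  T[2,2] 'b' = {A,S,T1}  orig:{A,S}
  T[1,2] 'ab' = {A,B,S}

Original NTs in T[1,2] deriving "ab": ["A", "B", "S"]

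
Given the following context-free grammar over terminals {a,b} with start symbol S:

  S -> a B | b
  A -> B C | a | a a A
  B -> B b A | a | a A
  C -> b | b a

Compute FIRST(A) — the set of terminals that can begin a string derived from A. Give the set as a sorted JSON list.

FIRST iteration:
round 1:
  A via A→a: +{a}
  B via B→a: +{a}
  C via C→b: +{b}
  S via S→a B: +{a}
  S via S→b: +{b}
  FIRST[S]={a,b}  FIRST[A]={a}  FIRST[B]={a}  FIRST[C]={b}
round 2: (no change)
  FIRST[S]={a,b}  FIRST[A]={a}  FIRST[B]={a}  FIRST[C]={b}

FIRST(A) = ["a"]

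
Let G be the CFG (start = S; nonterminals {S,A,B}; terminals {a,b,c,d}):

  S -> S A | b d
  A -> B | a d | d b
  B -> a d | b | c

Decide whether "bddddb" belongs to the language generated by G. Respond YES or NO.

Convert to CNF:
  S -> S A | T2 T1
  A -> T0 T1 | T1 T2 | b | c
  B -> T0 T1 | b | c
  T0 -> a
  T1 -> d
  T2 -> b

CYK fill:
  cell(0,0) b: {A,B,T2}  orig:{A,B}
  cell(1,1) d: {T1}  orig:{}
  cell(2,2) d: {T1}  orig:{}
  cell(3,3) d: {T1}  orig:{}
  cell(4,4) d: {T1}  orig:{}
  cell(5,5) b: {A,B,T2}  orig:{A,B}
  cell(0,1) bd: {S}
  cell(1,2) dd: ∅
  cell(2,3) dd: ∅
  cell(3,4) dd: ∅
  cell(4,5) db: {A}
  cell(0,2) bdd: ∅
  cell(1,3) ddd: ∅
  cell(2,4) ddd: ∅
  cell(3,5) ddb: ∅
  cell(0,3) bddd: ∅
  cell(1,4) dddd: ∅
  cell(2,5) dddb: ∅
  cell(0,4) bdddd: ∅
  cell(1,5) ddddb: ∅
  cell(0,5) bddddb: ∅

S ∉ T[0,5] ⇒ NO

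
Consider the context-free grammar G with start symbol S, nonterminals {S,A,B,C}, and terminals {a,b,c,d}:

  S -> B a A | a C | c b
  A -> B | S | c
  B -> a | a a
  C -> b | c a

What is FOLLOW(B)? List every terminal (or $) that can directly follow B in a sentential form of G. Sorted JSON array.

Compute FIRST by fixpoint:
iter 1:
  A via A→c: +{c}
  B via B→a: +{a}
  C via C→b: +{b}
  C via C→c a: +{c}
  S via S→B a A: +{a}
  S via S→c b: +{c}
  S: {a,c}  A: {c}  B: {a}  C: {b,c}
iter 2:
  A via A→B: +{a}
  S: {a,c}  A: {a,c}  B: {a}  C: {b,c}
iter 3: done
  S: {a,c}  A: {a,c}  B: {a}  C: {b,c}

FOLLOW iteration:
seed FOLLOW(S) with $
iter 1:
  S→B a A: FOLLOW(B) ⊇ FIRST(a) = {a}; new: +{a}
  S→B a A: FOLLOW(A) ⊇ FOLLOW(S) ⊇ {$}; new: +{$}
  S→a C: FOLLOW(C) ⊇ FOLLOW(S) ⊇ {$}; new: +{$}
  S: {$}  A: {$}  B: {a}  C: {$}
iter 2:
  A→B: FOLLOW(B) ⊇ FOLLOW(A) ⊇ {$}; new: +{$}
  S: {$}  A: {$}  B: {$,a}  C: {$}
iter 3: (no change)
  S: {$}  A: {$}  B: {$,a}  C: {$}

FOLLOW(B) = ["$", "a"]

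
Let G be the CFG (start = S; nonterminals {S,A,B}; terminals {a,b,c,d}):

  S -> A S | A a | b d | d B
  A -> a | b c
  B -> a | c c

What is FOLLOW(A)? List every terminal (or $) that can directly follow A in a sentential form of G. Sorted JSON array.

FIRST sets, iterate to fixpoint:
round 1:
  A via A→a: +{a}
  A via A→b c: +{b}
  B via B→a: +{a}
  B via B→c c: +{c}
  S via S→A S: +{a,b}
  S via S→d B: +{d}
  FIRST[S]={a,b,d}  FIRST[A]={a,b}  FIRST[B]={a,c}
round 2: (stable)
  FIRST[S]={a,b,d}  FIRST[A]={a,b}  FIRST[B]={a,c}

FOLLOW iteration:
initialize: $ ∈ FOLLOW(S)
[1]
  S→A S: FOLLOW(A) ⊇ FIRST(S) = {a,b,d}; new: +{a,b,d}
  S→d B: FOLLOW(B) ⊇ FOLLOW(S) ⊇ {$}; new: +{$}
  FOLLOW(S)={$}  FOLLOW(A)={a,b,d}  FOLLOW(B)={$}
[2] done
  FOLLOW(S)={$}  FOLLOW(A)={a,b,d}  FOLLOW(B)={$}

FOLLOW(A) = ["a", "b", "d"]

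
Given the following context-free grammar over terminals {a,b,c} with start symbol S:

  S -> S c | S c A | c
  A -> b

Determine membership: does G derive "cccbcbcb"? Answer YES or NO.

CNF form of G:
  S -> S T0 | S X1 | c
  A -> b
  T0 -> c
  X1 -> T0 A

Fill CYK table bottom-up:
  T[0,0] 'c' = {S,T0}  orig:{S}
  T[1,1] 'c' = {S,T0}  orig:{S}
  T[2,2] 'c' = {S,T0}  orig:{S}
  T[3,3] 'b' = {A}
  T[4,4] 'c' = {S,T0}  orig:{S}
  T[5,5] 'b' = {A}
  T[6,6] 'c' = {S,T0}  orig:{S}
  T[7,7] 'b' = {A}
  T[0,1] 'cc' = {S}
  T[1,2] 'cc' = {S}
  T[2,3] 'cb' = {X1}  orig:{}
  T[3,4] 'bc' = ∅
  T[4,5] 'cb' = {X1}  orig:{}
  T[5,6] 'bc' = ∅
  T[6,7] 'cb' = {X1}  orig:{}
  T[0,2] 'ccc' = {S}
  T[1,3] 'ccb' = {S}
  T[2,4] 'cbc' = ∅
  T[3,5] 'bcb' = ∅
  T[4,6] 'cbc' = ∅
  T[5,7] 'bcb' = ∅
  T[0,3] 'cccb' = {S}
  T[1,4] 'ccbc' = {S}
  T[2,5] 'cbcb' = ∅
  T[3,6] 'bcbc' = ∅
  T[4,7] 'cbcb' = ∅
  T[0,4] 'cccbc' = {S}
  T[1,5] 'ccbcb' = {S}
  T[2,6] 'cbcbc' = ∅
  T[3,7] 'bcbcb' = ∅
  T[0,5] 'cccbcb' = {S}
  T[1,6] 'ccbcbc' = {S}
  T[2,7] 'cbcbcb' = ∅
  T[0,6] 'cccbcbc' = {S}
  T[1,7] 'ccbcbcb' = {S}
  T[0,7] 'cccbcbcb' = {S}

S ∈ T[0,7] ⇒ YES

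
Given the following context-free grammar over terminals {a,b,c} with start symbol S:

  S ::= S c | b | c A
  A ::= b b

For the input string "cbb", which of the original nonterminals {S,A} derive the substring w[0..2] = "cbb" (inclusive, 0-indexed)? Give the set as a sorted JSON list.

CNF form of G:
  S -> S T1 | T1 A | b
  A -> T0 T0
  T0 -> b
  T1 -> c

CYK table (by increasing span) (cells [i..j] with 0 ≤ i ≤ j ≤ 2 only):
  T[0,0] 'c' = {T1}  orig:{}
  T[1,1] 'b' = {S,T0}  orig:{S}
  T[2,2] 'b' = {S,T0}  orig:{S}
  T[0,1] 'cb' = ∅
  T[1,2] 'bb' = {A}
  T[0,2] 'cbb' = {S}

Original NTs in T[0,2] deriving "cbb": ["S"]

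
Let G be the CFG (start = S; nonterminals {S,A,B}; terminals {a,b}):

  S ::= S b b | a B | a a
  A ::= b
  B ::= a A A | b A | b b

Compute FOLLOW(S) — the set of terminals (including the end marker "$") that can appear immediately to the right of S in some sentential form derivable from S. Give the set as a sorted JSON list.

FIRST sets, iterate to fixpoint:
round 1:
  A via A→b: +{b}
  B via B→a A A: +{a}
  B via B→b A: +{b}
  S via S→a B: +{a}
  S: {a}  A: {b}  B: {a,b}
round 2: — fixpoint
  S: {a}  A: {b}  B: {a,b}

FOLLOW iteration:
initialize: $ ∈ FOLLOW(S)
iter 1:
  B→a A A: FOLLOW(A) ⊇ FIRST(A) = {b}; new: +{b}
  S→S b b: FOLLOW(S) ⊇ FIRST(b) = {b}; new: +{b}
  S→a B: FOLLOW(B) ⊇ FOLLOW(S) ⊇ {$,b}; new: +{$,b}
  S: {$,b}  A: {b}  B: {$,b}
iter 2:
  B→a A A: FOLLOW(A) ⊇ FOLLOW(B) ⊇ {$,b}; new: +{$}
  S: {$,b}  A: {$,b}  B: {$,b}
iter 3: — fixpoint
  S: {$,b}  A: {$,b}  B: {$,b}

FOLLOW(S) = ["$", "b"]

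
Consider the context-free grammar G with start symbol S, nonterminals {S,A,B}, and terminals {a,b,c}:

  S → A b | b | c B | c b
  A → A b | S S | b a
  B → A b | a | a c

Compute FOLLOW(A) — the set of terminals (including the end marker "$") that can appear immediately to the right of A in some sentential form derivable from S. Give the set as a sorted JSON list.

FIRST iteration:
pass 1:
  A via A→b a: +{b}
  B via B→A b: +{b}
  B via B→a: +{a}
  S via S→A b: +{b}
  S via S→c B: +{c}
  S: {b,c}  A: {b}  B: {a,b}
pass 2:
  A via A→S S: +{c}
  B via B→A b: +{c}
  S: {b,c}  A: {b,c}  B: {a,b,c}
pass 3: (stable)
  S: {b,c}  A: {b,c}  B: {a,b,c}

FOLLOW sets:
initialize: $ ∈ FOLLOW(S)
iter 1:
  A→A b: FOLLOW(A) ⊇ FIRST(b) = {b}; new: +{b}
  A→S S: FOLLOW(S) ⊇ FIRST(S) = {b,c}; new: +{b,c}
  S→c B: FOLLOW(B) ⊇ FOLLOW(S) ⊇ {$,b,c}; new: +{$,b,c}
  S: {$,b,c}  A: {b}  B: {$,b,c}
iter 2: (no change)
  S: {$,b,c}  A: {b}  B: {$,b,c}

FOLLOW(A) = ["b"]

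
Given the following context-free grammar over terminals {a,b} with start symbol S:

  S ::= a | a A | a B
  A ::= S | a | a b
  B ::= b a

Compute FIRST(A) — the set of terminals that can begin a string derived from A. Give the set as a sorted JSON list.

FIRST iteration:
iter 1:
  A via A→a: +{a}
  B via B→b a: +{b}
  S via S→a: +{a}
  FIRST[S]={a}  FIRST[A]={a}  FIRST[B]={b}
iter 2: — fixpoint
  FIRST[S]={a}  FIRST[A]={a}  FIRST[B]={b}

FIRST(A) = ["a"]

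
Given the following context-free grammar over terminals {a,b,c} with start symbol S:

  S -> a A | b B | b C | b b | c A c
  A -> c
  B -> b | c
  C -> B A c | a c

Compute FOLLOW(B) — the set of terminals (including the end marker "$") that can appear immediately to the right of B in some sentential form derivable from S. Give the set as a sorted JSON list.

FIRST iteration:
pass 1:
  A via A→c: +{c}
  B via B→b: +{b}
  B via B→c: +{c}
  C via C→B A c: +{b,c}
  C via C→a c: +{a}
  S via S→a A: +{a}
  S via S→b B: +{b}
  S via S→c A c: +{c}
  FIRST[S]={a,b,c}  FIRST[A]={c}  FIRST[B]={b,c}  FIRST[C]={a,b,c}
pass 2: (no change)
  FIRST[S]={a,b,c}  FIRST[A]={c}  FIRST[B]={b,c}  FIRST[C]={a,b,c}

FOLLOW sets:
FOLLOW(S) := {$}
pass 1:
  C→B A c: FOLLOW(B) ⊇ FIRST(A) = {c}; new: +{c}
  C→B A c: FOLLOW(A) ⊇ FIRST(c) = {c}; new: +{c}
  S→a A: FOLLOW(A) ⊇ FOLLOW(S) ⊇ {$}; new: +{$}
  S→b B: FOLLOW(B) ⊇ FOLLOW(S) ⊇ {$}; new: +{$}
  S→b C: FOLLOW(C) ⊇ FOLLOW(S) ⊇ {$}; new: +{$}
  FOLLOW(S)={$}  FOLLOW(A)={$,c}  FOLLOW(B)={$,c}  FOLLOW(C)={$}
pass 2: (stable)
  FOLLOW(S)={$}  FOLLOW(A)={$,c}  FOLLOW(B)={$,c}  FOLLOW(C)={$}

FOLLOW(B) = ["$", "c"]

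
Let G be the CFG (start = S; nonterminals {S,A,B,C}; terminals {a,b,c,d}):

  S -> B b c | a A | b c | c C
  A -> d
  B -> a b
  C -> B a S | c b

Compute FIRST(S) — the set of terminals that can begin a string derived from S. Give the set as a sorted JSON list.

FIRST sets, iterate to fixpoint:
iter 1:
  A via A→d: +{d}
  B via B→a b: +{a}
  C via C→B a S: +{a}
  C via C→c b: +{c}
  S via S→B b c: +{a}
  S via S→b c: +{b}
  S via S→c C: +{c}
  FIRST(S)={a,b,c}  FIRST(A)={d}  FIRST(B)={a}  FIRST(C)={a,c}
iter 2: — fixpoint
  FIRST(S)={a,b,c}  FIRST(A)={d}  FIRST(B)={a}  FIRST(C)={a,c}

FIRST(S) = ["a", "b", "c"]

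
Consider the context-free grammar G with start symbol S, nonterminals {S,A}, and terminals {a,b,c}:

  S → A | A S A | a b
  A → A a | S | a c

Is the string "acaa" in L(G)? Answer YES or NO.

Convert to CNF:
  S -> A T0 | A X4 | T0 T1 | T0 T2
  A -> A T0 | A X3 | T0 T1 | T0 T2
  T0 -> a
  T1 -> b
  T2 -> c
  X3 -> S A
  X4 -> S A

CYK table (by increasing span):
  [0..0]={T0}  "a"  orig:{}
  [1..1]={T2}  "c"  orig:{}
  [2..2]={T0}  "a"  orig:{}
  [3..3]={T0}  "a"  orig:{}
  [0..1]={A,S}  "ac"
  [1..2]=∅  "ca"
  [2..3]=∅  "aa"
  [0..2]={A,S}  "aca"
  [1..3]=∅  "caa"
  [0..3]={A,S}  "acaa"

S ∈ T[0,3] ⇒ YES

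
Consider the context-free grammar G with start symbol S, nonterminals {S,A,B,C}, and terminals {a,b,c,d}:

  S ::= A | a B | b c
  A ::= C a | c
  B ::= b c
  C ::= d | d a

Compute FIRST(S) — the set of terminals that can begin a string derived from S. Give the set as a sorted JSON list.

FIRST sets, iterate to fixpoint:
pass 1:
  A via A→c: +{c}
  B via B→b c: +{b}
  C via C→d: +{d}
  S via S→A: +{c}
  S via S→a B: +{a}
  S via S→b c: +{b}
  FIRST(S)={a,b,c}  FIRST(A)={c}  FIRST(B)={b}  FIRST(C)={d}
pass 2:
  A via A→C a: +{d}
  S via S→A: +{d}
  FIRST(S)={a,b,c,d}  FIRST(A)={c,d}  FIRST(B)={b}  FIRST(C)={d}
pass 3: (no change)
  FIRST(S)={a,b,c,d}  FIRST(A)={c,d}  FIRST(B)={b}  FIRST(C)={d}

FIRST(S) = ["a", "b", "c", "d"]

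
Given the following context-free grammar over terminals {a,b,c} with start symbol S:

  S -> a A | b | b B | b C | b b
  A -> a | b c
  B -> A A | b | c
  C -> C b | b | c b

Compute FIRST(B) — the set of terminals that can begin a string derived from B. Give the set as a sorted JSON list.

FIRST iteration:
round 1:
  A via A→a: +{a}
  A via A→b c: +{b}
  B via B→A A: +{a,b}
  B via B→c: +{c}
  C via C→b: +{b}
  C via C→c b: +{c}
  S via S→a A: +{a}
  S via S→b: +{b}
  FIRST[S]={a,b}  FIRST[A]={a,b}  FIRST[B]={a,b,c}  FIRST[C]={b,c}
round 2: done
  FIRST[S]={a,b}  FIRST[A]={a,b}  FIRST[B]={a,b,c}  FIRST[C]={b,c}

FIRST(B) = ["a", "b", "c"]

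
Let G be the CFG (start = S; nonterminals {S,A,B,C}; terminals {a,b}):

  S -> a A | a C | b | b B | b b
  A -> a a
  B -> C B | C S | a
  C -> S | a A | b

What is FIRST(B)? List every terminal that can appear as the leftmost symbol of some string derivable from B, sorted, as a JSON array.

Compute FIRST by fixpoint:
iter 1:
  A via A→a a: +{a}
  B via B→a: +{a}
  C via C→a A: +{a}
  C via C→b: +{b}
  S via S→a A: +{a}
  S via S→b: +{b}
  S: {a,b}  A: {a}  B: {a}  C: {a,b}
iter 2:
  B via B→C B: +{b}
  S: {a,b}  A: {a}  B: {a,b}  C: {a,b}
iter 3: done
  S: {a,b}  A: {a}  B: {a,b}  C: {a,b}

FIRST(B) = ["a", "b"]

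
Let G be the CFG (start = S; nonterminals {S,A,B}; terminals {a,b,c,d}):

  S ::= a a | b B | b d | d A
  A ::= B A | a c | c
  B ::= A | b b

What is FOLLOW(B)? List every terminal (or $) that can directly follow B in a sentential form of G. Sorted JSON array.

FIRST iteration:
[1]
  A via A→a c: +{a}
  A via A→c: +{c}
  B via B→A: +{a,c}
  B via B→b b: +{b}
  S via S→a a: +{a}
  S via S→b B: +{b}
  S via S→d A: +{d}
  FIRST(S)={a,b,d}  FIRST(A)={a,c}  FIRST(B)={a,b,c}
[2]
  A via A→B A: +{b}
  FIRST(S)={a,b,d}  FIRST(A)={a,b,c}  FIRST(B)={a,b,c}
[3] — fixpoint
  FIRST(S)={a,b,d}  FIRST(A)={a,b,c}  FIRST(B)={a,b,c}

Compute FOLLOW by fixpoint:
FOLLOW(S) := {$}
[1]
  A→B A: FOLLOW(B) ⊇ FIRST(A) = {a,b,c}; new: +{a,b,c}
  B→A: FOLLOW(A) ⊇ FOLLOW(B) ⊇ {a,b,c}; new: +{a,b,c}
  S→b B: FOLLOW(B) ⊇ FOLLOW(S) ⊇ {$}; new: +{$}
  S→d A: FOLLOW(A) ⊇ FOLLOW(S) ⊇ {$}; new: +{$}
  S: {$}  A: {$,a,b,c}  B: {$,a,b,c}
[2] (stable)
  S: {$}  A: {$,a,b,c}  B: {$,a,b,c}

FOLLOW(B) = ["$", "a", "b", "c"]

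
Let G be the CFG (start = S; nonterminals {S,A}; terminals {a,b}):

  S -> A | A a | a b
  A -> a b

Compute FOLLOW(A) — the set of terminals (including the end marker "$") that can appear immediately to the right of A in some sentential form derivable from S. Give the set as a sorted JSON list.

FIRST sets, iterate to fixpoint:
[1]
  A via A→a b: +{a}
  S via S→A: +{a}
  FIRST[S]={a}  FIRST[A]={a}
[2] done
  FIRST[S]={a}  FIRST[A]={a}

FOLLOW sets:
initialize: $ ∈ FOLLOW(S)
[1]
  S→A: FOLLOW(A) ⊇ FOLLOW(S) ⊇ {$}; new: +{$}
  S→A a: FOLLOW(A) ⊇ FIRST(a) = {a}; new: +{a}
  FOLLOW[S]={$}  FOLLOW[A]={$,a}
[2] (stable)
  FOLLOW[S]={$}  FOLLOW[A]={$,a}

FOLLOW(A) = ["$", "a"]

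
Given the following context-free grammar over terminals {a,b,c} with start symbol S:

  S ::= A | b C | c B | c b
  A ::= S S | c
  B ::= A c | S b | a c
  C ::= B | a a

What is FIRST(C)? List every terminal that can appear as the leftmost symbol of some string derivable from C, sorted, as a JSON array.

Compute FIRST by fixpoint:
pass 1:
  A via A→c: +{c}
  B via B→A c: +{c}
  B via B→a c: +{a}
  C via C→B: +{a,c}
  S via S→A: +{c}
  S via S→b C: +{b}
  FIRST[S]={b,c}  FIRST[A]={c}  FIRST[B]={a,c}  FIRST[C]={a,c}
pass 2:
  A via A→S S: +{b}
  B via B→A c: +{b}
  C via C→B: +{b}
  FIRST[S]={b,c}  FIRST[A]={b,c}  FIRST[B]={a,b,c}  FIRST[C]={a,b,c}
pass 3: (stable)
  FIRST[S]={b,c}  FIRST[A]={b,c}  FIRST[B]={a,b,c}  FIRST[C]={a,b,c}

FIRST(C) = ["a", "b", "c"]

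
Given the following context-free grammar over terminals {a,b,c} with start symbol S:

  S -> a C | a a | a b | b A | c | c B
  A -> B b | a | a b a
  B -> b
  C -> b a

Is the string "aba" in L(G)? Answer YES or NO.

CNF form of G:
  S -> T0 A | T1 C | T1 T0 | T1 T1 | T2 B | c
  A -> B T0 | T1 X3 | a
  B -> b
  C -> T0 T1
  T0 -> b
  T1 -> a
  T2 -> c
  X3 -> T0 T1

CYK table (by increasing span):
  cell(0,0) a: {A,T1}  orig:{A}
  cell(1,1) b: {B,T0}  orig:{B}
  cell(2,2) a: {A,T1}  orig:{A}
  cell(0,1) ab: {S}
  cell(1,2) ba: {C,S,X3}  orig:{C,S}
  cell(0,2) aba: {A,S}

S ∈ T[0,2] ⇒ YES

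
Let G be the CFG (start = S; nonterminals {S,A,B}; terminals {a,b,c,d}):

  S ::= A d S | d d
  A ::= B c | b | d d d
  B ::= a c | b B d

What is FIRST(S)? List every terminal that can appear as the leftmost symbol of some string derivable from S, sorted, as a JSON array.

FIRST sets, iterate to fixpoint:
[1]
  A via A→b: +{b}
  A via A→d d d: +{d}
  B via B→a c: +{a}
  B via B→b B d: +{b}
  S via S→A d S: +{b,d}
  FIRST(S)={b,d}  FIRST(A)={b,d}  FIRST(B)={a,b}
[2]
  A via A→B c: +{a}
  S via S→A d S: +{a}
  FIRST(S)={a,b,d}  FIRST(A)={a,b,d}  FIRST(B)={a,b}
[3] — fixpoint
  FIRST(S)={a,b,d}  FIRST(A)={a,b,d}  FIRST(B)={a,b}

FIRST(S) = ["a", "b", "d"]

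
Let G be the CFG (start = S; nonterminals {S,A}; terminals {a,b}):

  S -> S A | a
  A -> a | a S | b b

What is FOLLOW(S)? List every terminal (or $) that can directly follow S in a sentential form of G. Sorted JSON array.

FIRST iteration:
[1]
  A via A→a: +{a}
  A via A→b b: +{b}
  S via S→a: +{a}
  FIRST[S]={a}  FIRST[A]={a,b}
[2] done
  FIRST[S]={a}  FIRST[A]={a,b}

FOLLOW sets:
FOLLOW(S) := {$}
round 1:
  S→S A: FOLLOW(S) ⊇ FIRST(A) = {a,b}; new: +{a,b}
  S→S A: FOLLOW(A) ⊇ FOLLOW(S) ⊇ {$,a,b}; new: +{$,a,b}
  S: {$,a,b}  A: {$,a,b}
round 2: (no change)
  S: {$,a,b}  A: {$,a,b}

FOLLOW(S) = ["$", "a", "b"]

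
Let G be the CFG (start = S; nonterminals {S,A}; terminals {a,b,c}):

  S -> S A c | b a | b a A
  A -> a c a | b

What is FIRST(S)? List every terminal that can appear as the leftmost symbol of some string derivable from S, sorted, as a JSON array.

Compute FIRST by fixpoint:
[1]
  A via A→a c a: +{a}
  A via A→b: +{b}
  S via S→b a: +{b}
  FIRST(S)={b}  FIRST(A)={a,b}
[2] (no change)
  FIRST(S)={b}  FIRST(A)={a,b}

FIRST(S) = ["b"]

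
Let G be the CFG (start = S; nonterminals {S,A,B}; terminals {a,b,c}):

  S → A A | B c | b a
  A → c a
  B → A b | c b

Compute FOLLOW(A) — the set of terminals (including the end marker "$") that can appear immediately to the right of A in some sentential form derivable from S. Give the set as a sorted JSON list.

FIRST sets, iterate to fixpoint:
iter 1:
  A via A→c a: +{c}
  B via B→A b: +{c}
  S via S→A A: +{c}
  S via S→b a: +{b}
  FIRST[S]={b,c}  FIRST[A]={c}  FIRST[B]={c}
iter 2: done
  FIRST[S]={b,c}  FIRST[A]={c}  FIRST[B]={c}

FOLLOW iteration:
FOLLOW(S) := {$}
round 1:
  B→A b: FOLLOW(A) ⊇ FIRST(b) = {b}; new: +{b}
  S→A A: FOLLOW(A) ⊇ FIRST(A) = {c}; new: +{c}
  S→A A: FOLLOW(A) ⊇ FOLLOW(S) ⊇ {$}; new: +{$}
  S→B c: FOLLOW(B) ⊇ FIRST(c) = {c}; new: +{c}
  FOLLOW[S]={$}  FOLLOW[A]={$,b,c}  FOLLOW[B]={c}
round 2: done
  FOLLOW[S]={$}  FOLLOW[A]={$,b,c}  FOLLOW[B]={c}

FOLLOW(A) = ["$", "b", "c"]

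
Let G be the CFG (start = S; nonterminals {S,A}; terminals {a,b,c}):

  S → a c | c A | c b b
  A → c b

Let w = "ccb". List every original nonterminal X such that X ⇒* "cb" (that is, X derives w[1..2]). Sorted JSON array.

Convert to CNF:
  S -> T0 A | T0 X3 | T2 T0
  A -> T0 T1
  T0 -> c
  T1 -> b
  T2 -> a
  X3 -> T1 T1

CYK fill — only the sub-triangle for w[1..2]:
  [1..1]={T0}  "c"  orig:{}
  [2..2]={T1}  "b"  orig:{}
  [1..2]={A}  "cb"

Original NTs in T[1,2] deriving "cb": ["A"]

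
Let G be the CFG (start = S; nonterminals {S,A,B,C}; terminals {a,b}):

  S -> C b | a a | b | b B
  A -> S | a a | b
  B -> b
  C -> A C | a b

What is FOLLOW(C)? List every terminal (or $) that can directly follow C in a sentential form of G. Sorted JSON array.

FIRST sets, iterate to fixpoint:
iter 1:
  A via A→a a: +{a}
  A via A→b: +{b}
  B via B→b: +{b}
  C via C→A C: +{a,b}
  S via S→C b: +{a,b}
  FIRST(S)={a,b}  FIRST(A)={a,b}  FIRST(B)={b}  FIRST(C)={a,b}
iter 2: — fixpoint
  FIRST(S)={a,b}  FIRST(A)={a,b}  FIRST(B)={b}  FIRST(C)={a,b}

Compute FOLLOW by fixpoint:
initialize: $ ∈ FOLLOW(S)
iter 1:
  C→A C: FOLLOW(A) ⊇ FIRST(C) = {a,b}; new: +{a,b}
  S→C b: FOLLOW(C) ⊇ FIRST(b) = {b}; new: +{b}
  S→b B: FOLLOW(B) ⊇ FOLLOW(S) ⊇ {$}; new: +{$}
  S: {$}  A: {a,b}  B: {$}  C: {b}
iter 2:
  A→S: FOLLOW(S) ⊇ FOLLOW(A) ⊇ {a,b}; new: +{a,b}
  S→b B: FOLLOW(B) ⊇ FOLLOW(S) ⊇ {$,a,b}; new: +{a,b}
  S: {$,a,b}  A: {a,b}  B: {$,a,b}  C: {b}
iter 3: done
  S: {$,a,b}  A: {a,b}  B: {$,a,b}  C: {b}

FOLLOW(C) = ["b"]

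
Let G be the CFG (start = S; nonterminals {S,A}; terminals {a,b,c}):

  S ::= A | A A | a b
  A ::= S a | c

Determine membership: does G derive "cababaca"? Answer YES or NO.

Convert to CNF:
  S -> A A | S T0 | T0 T1 | c
  A -> S T0 | c
  T0 -> a
  T1 -> b

Fill CYK table bottom-up:
  [0..0]={A,S}  "c"
  [1..1]={T0}  "a"  orig:{}
  [2..2]={T1}  "b"  orig:{}
  [3..3]={T0}  "a"  orig:{}
  [4..4]={T1}  "b"  orig:{}
  [5..5]={T0}  "a"  orig:{}
  [6..6]={A,S}  "c"
  [7..7]={T0}  "a"  orig:{}
  [0..1]={A,S}  "ca"
  [1..2]={S}  "ab"
  [2..3]=∅  "ba"
  [3..4]={S}  "ab"
  [4..5]=∅  "ba"
  [5..6]=∅  "ac"
  [6..7]={A,S}  "ca"
  [0..2]=∅  "cab"
  [1..3]={A,S}  "aba"
  [2..4]=∅  "bab"
  [3..5]={A,S}  "aba"
  [4..6]=∅  "bac"
  [5..7]=∅  "aca"
  [0..3]={S}  "caba"
  [1..4]=∅  "abab"
  [2..5]=∅  "baba"
  [3..6]={S}  "abac"
  [4..7]=∅  "baca"
  [0..4]=∅  "cabab"
  [1..5]=∅  "ababa"
  [2..6]=∅  "babac"
  [3..7]={A,S}  "abaca"
  [0..5]=∅  "cababa"
  [1..6]=∅  "ababac"
  [2..7]=∅  "babaca"
  [0..6]=∅  "cababac"
  [1..7]=∅  "ababaca"
  [0..7]=∅  "cababaca"

S ∉ T[0,7] ⇒ NO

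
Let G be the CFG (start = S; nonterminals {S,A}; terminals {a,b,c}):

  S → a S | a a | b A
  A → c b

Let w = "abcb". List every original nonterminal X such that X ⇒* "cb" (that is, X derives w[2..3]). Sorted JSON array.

CNF form of G:
  S -> T1 A | T2 S | T2 T2
  A -> T0 T1
  T0 -> c
  T1 -> b
  T2 -> a

CYK fill — only the sub-triangle for w[2..3]:
  cell(2,2) c: {T0}  orig:{}
  cell(3,3) b: {T1}  orig:{}
  cell(2,3) cb: {A}

Original NTs in T[2,3] deriving "cb": ["A"]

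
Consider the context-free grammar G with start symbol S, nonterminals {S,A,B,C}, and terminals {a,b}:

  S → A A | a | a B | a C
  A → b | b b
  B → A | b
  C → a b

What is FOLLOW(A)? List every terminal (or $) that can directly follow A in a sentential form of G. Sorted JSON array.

Compute FIRST by fixpoint:
round 1:
  A via A→b: +{b}
  B via B→A: +{b}
  C via C→a b: +{a}
  S via S→A A: +{b}
  S via S→a: +{a}
  FIRST[S]={a,b}  FIRST[A]={b}  FIRST[B]={b}  FIRST[C]={a}
round 2: (stable)
  FIRST[S]={a,b}  FIRST[A]={b}  FIRST[B]={b}  FIRST[C]={a}

FOLLOW iteration:
initialize: $ ∈ FOLLOW(S)
iter 1:
  S→A A: FOLLOW(A) ⊇ FIRST(A) = {b}; new: +{b}
  S→A A: FOLLOW(A) ⊇ FOLLOW(S) ⊇ {$}; new: +{$}
  S→a B: FOLLOW(B) ⊇ FOLLOW(S) ⊇ {$}; new: +{$}
  S→a C: FOLLOW(C) ⊇ FOLLOW(S) ⊇ {$}; new: +{$}
  FOLLOW[S]={$}  FOLLOW[A]={$,b}  FOLLOW[B]={$}  FOLLOW[C]={$}
iter 2: (no change)
  FOLLOW[S]={$}  FOLLOW[A]={$,b}  FOLLOW[B]={$}  FOLLOW[C]={$}

FOLLOW(A) = ["$", "b"]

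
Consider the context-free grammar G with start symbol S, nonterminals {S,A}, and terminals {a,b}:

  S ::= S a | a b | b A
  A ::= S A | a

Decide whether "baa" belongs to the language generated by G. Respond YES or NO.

Convert to CNF:
  S -> S T0 | T0 T1 | T1 A
  A -> S A | a
  T0 -> a
  T1 -> b

CYK fill:
  cell(0,0) b: {T1}  orig:{}
  cell(1,1) a: {A,T0}  orig:{A}
  cell(2,2) a: {A,T0}  orig:{A}
  cell(0,1) ba: {S}
  cell(1,2) aa: ∅
  cell(0,2) baa: {A,S}

S ∈ T[0,2] ⇒ YES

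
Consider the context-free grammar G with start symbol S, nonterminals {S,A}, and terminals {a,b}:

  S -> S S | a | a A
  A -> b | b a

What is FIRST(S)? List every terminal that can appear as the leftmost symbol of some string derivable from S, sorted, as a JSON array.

Compute FIRST by fixpoint:
[1]
  A via A→b: +{b}
  S via S→a: +{a}
  FIRST(S)={a}  FIRST(A)={b}
[2] (stable)
  FIRST(S)={a}  FIRST(A)={b}

FIRST(S) = ["a"]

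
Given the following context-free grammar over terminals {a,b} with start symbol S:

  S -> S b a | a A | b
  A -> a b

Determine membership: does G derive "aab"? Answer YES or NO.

Convert to CNF:
  S -> S X2 | T0 A | b
  A -> T0 T1
  T0 -> a
  T1 -> b
  X2 -> T1 T0

CYK table (by increasing span):
  T[0,0] 'a' = {T0}  orig:{}
  T[1,1] 'a' = {T0}  orig:{}
  T[2,2] 'b' = {S,T1}  orig:{S}
  T[0,1] 'aa' = ∅
  T[1,2] 'ab' = {A}
  T[0,2] 'aab' = {S}

S ∈ T[0,2] ⇒ YES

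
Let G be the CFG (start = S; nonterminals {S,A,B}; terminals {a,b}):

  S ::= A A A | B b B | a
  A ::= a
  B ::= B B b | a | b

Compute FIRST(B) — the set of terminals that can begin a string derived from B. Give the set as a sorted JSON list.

FIRST sets, iterate to fixpoint:
round 1:
  A via A→a: +{a}
  B via B→a: +{a}
  B via B→b: +{b}
  S via S→A A A: +{a}
  S via S→B b B: +{b}
  S: {a,b}  A: {a}  B: {a,b}
round 2: (no change)
  S: {a,b}  A: {a}  B: {a,b}

FIRST(B) = ["a", "b"]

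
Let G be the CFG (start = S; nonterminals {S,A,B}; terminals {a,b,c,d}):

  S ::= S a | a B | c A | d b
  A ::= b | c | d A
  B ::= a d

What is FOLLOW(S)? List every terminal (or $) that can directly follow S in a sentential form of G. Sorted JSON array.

FIRST sets, iterate to fixpoint:
[1]
  A via A→b: +{b}
  A via A→c: +{c}
  A via A→d A: +{d}
  B via B→a d: +{a}
  S via S→a B: +{a}
  S via S→c A: +{c}
  S via S→d b: +{d}
  FIRST(S)={a,c,d}  FIRST(A)={b,c,d}  FIRST(B)={a}
[2] (stable)
  FIRST(S)={a,c,d}  FIRST(A)={b,c,d}  FIRST(B)={a}

FOLLOW sets:
initialize: $ ∈ FOLLOW(S)
round 1:
  S→S a: FOLLOW(S) ⊇ FIRST(a) = {a}; new: +{a}
  S→a B: FOLLOW(B) ⊇ FOLLOW(S) ⊇ {$,a}; new: +{$,a}
  S→c A: FOLLOW(A) ⊇ FOLLOW(S) ⊇ {$,a}; new: +{$,a}
  S: {$,a}  A: {$,a}  B: {$,a}
round 2: — fixpoint
  S: {$,a}  A: {$,a}  B: {$,a}

FOLLOW(S) = ["$", "a"]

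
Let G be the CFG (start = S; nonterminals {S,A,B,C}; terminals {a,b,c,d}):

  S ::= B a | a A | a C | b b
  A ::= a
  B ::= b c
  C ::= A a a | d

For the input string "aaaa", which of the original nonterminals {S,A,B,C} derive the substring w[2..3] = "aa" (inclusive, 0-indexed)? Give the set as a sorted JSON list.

Convert to CNF:
  S -> B T2 | T0 T0 | T2 A | T2 C
  A -> a
  B -> T0 T1
  C -> A X3 | d
  T0 -> b
  T1 -> c
  T2 -> a
  X3 -> T2 T2

CYK fill (cells [i..j] with 2 ≤ i ≤ j ≤ 3 only):
  T[2,2] 'a' = {A,T2}  orig:{A}
  T[3,3] 'a' = {A,T2}  orig:{A}
  T[2,3] 'aa' = {S,X3}  orig:{S}

Original NTs in T[2,3] deriving "aa": ["S"]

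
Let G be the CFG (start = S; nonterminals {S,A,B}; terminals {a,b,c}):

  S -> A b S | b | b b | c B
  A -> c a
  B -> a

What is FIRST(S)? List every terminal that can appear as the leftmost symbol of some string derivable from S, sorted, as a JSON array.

FIRST iteration:
iter 1:
  A via A→c a: +{c}
  B via B→a: +{a}
  S via S→A b S: +{c}
  S via S→b: +{b}
  FIRST(S)={b,c}  FIRST(A)={c}  FIRST(B)={a}
iter 2: — fixpoint
  FIRST(S)={b,c}  FIRST(A)={c}  FIRST(B)={a}

FIRST(S) = ["b", "c"]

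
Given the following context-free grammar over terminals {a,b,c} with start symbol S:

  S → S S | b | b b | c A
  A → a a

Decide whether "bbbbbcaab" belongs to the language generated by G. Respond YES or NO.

Convert to CNF:
  S -> S S | T1 T1 | T2 A | b
  A -> T0 T0
  T0 -> a
  T1 -> b
  T2 -> c

CYK fill:
  [0..0]={S,T1}  "b"  orig:{S}
  [1..1]={S,T1}  "b"  orig:{S}
  [2..2]={S,T1}  "b"  orig:{S}
  [3..3]={S,T1}  "b"  orig:{S}
  [4..4]={S,T1}  "b"  orig:{S}
  [5..5]={T2}  "c"  orig:{}
  [6..6]={T0}  "a"  orig:{}
  [7..7]={T0}  "a"  orig:{}
  [8..8]={S,T1}  "b"  orig:{S}
  [0..1]={S}  "bb"
  [1..2]={S}  "bb"
  [2..3]={S}  "bb"
  [3..4]={S}  "bb"
  [4..5]=∅  "bc"
  [5..6]=∅  "ca"
  [6..7]={A}  "aa"
  [7..8]=∅  "ab"
  [0..2]={S}  "bbb"
  [1..3]={S}  "bbb"
  [2..4]={S}  "bbb"
  [3..5]=∅  "bbc"
  [4..6]=∅  "bca"
  [5..7]={S}  "caa"
  [6..8]=∅  "aab"
  [0..3]={S}  "bbbb"
  [1..4]={S}  "bbbb"
  [2..5]=∅  "bbbc"
  [3..6]=∅  "bbca"
  [4..7]={S}  "bcaa"
  [5..8]={S}  "caab"
  [0..4]={S}  "bbbbb"
  [1..5]=∅  "bbbbc"
  [2..6]=∅  "bbbca"
  [3..7]={S}  "bbcaa"
  [4..8]={S}  "bcaab"
  [0..5]=∅  "bbbbbc"
  [1..6]=∅  "bbbbca"
  [2..7]={S}  "bbbcaa"
  [3..8]={S}  "bbcaab"
  [0..6]=∅  "bbbbbca"
  [1..7]={S}  "bbbbcaa"
  [2..8]={S}  "bbbcaab"
  [0..7]={S}  "bbbbbcaa"
  [1..8]={S}  "bbbbcaab"
  [0..8]={S}  "bbbbbcaab"

S ∈ T[0,8] ⇒ YES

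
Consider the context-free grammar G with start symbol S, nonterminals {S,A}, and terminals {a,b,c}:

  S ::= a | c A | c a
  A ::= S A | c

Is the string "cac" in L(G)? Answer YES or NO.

Convert to CNF:
  S -> T0 A | T0 T1 | a
  A -> S A | c
  T0 -> c
  T1 -> a

CYK fill:
  [0..0]={A,T0}  "c"  orig:{A}
  [1..1]={S,T1}  "a"  orig:{S}
  [2..2]={A,T0}  "c"  orig:{A}
  [0..1]={S}  "ca"
  [1..2]={A}  "ac"
  [0..2]={A,S}  "cac"

S ∈ T[0,2] ⇒ YES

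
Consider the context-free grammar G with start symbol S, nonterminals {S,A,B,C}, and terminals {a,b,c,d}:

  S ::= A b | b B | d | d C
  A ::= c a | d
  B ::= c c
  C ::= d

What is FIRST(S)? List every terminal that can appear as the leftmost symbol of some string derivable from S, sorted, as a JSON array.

FIRST iteration:
round 1:
  A via A→c a: +{c}
  A via A→d: +{d}
  B via B→c c: +{c}
  C via C→d: +{d}
  S via S→A b: +{c,d}
  S via S→b B: +{b}
  FIRST[S]={b,c,d}  FIRST[A]={c,d}  FIRST[B]={c}  FIRST[C]={d}
round 2: (no change)
  FIRST[S]={b,c,d}  FIRST[A]={c,d}  FIRST[B]={c}  FIRST[C]={d}

FIRST(S) = ["b", "c", "d"]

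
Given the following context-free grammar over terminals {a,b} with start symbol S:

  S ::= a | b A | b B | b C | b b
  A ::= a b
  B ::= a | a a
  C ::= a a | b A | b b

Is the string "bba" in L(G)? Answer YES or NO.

CNF form of G:
  S -> T1 A | T1 B | T1 C | T1 T1 | a
  A -> T0 T1
  B -> T0 T0 | a
  C -> T0 T0 | T1 A | T1 T1
  T0 -> a
  T1 -> b

Fill CYK table bottom-up:
  [0..0]={T1}  "b"  orig:{}
  [1..1]={T1}  "b"  orig:{}
  [2..2]={B,S,T0}  "a"  orig:{B,S}
  [0..1]={C,S}  "bb"
  [1..2]={S}  "ba"
  [0..2]=∅  "bba"

S ∉ T[0,2] ⇒ NO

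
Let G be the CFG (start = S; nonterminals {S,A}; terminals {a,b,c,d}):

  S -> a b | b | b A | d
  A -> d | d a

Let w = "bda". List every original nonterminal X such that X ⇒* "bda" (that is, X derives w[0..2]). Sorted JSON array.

Convert to CNF:
  S -> T1 T2 | T2 A | b | d
  A -> T0 T1 | d
  T0 -> d
  T1 -> a
  T2 -> b

CYK fill — only the sub-triangle for w[0..2]:
  T[0,0] 'b' = {S,T2}  orig:{S}
  T[1,1] 'd' = {A,S,T0}  orig:{A,S}
  T[2,2] 'a' = {T1}  orig:{}
  T[0,1] 'bd' = {S}
  T[1,2] 'da' = {A}
  T[0,2] 'bda' = {S}

Original NTs in T[0,2] deriving "bda": ["S"]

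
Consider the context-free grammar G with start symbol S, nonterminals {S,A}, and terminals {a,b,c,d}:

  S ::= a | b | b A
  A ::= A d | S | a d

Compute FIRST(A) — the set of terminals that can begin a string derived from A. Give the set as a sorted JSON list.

FIRST iteration:
[1]
  A via A→a d: +{a}
  S via S→a: +{a}
  S via S→b: +{b}
  FIRST[S]={a,b}  FIRST[A]={a}
[2]
  A via A→S: +{b}
  FIRST[S]={a,b}  FIRST[A]={a,b}
[3] (no change)
  FIRST[S]={a,b}  FIRST[A]={a,b}

FIRST(A) = ["a", "b"]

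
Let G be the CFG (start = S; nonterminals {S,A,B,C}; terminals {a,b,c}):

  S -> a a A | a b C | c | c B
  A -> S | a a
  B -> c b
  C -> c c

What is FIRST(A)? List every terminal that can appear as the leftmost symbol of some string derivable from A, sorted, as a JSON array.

FIRST iteration:
pass 1:
  A via A→a a: +{a}
  B via B→c b: +{c}
  C via C→c c: +{c}
  S via S→a a A: +{a}
  S via S→c: +{c}
  S: {a,c}  A: {a}  B: {c}  C: {c}
pass 2:
  A via A→S: +{c}
  S: {a,c}  A: {a,c}  B: {c}  C: {c}
pass 3: (stable)
  S: {a,c}  A: {a,c}  B: {c}  C: {c}

FIRST(A) = ["a", "c"]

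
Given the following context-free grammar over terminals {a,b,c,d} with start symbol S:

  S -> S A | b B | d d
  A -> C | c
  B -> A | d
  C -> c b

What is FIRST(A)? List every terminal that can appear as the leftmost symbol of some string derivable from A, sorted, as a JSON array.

FIRST iteration:
[1]
  A via A→c: +{c}
  B via B→A: +{c}
  B via B→d: +{d}
  C via C→c b: +{c}
  S via S→b B: +{b}
  S via S→d d: +{d}
  S: {b,d}  A: {c}  B: {c,d}  C: {c}
[2] — fixpoint
  S: {b,d}  A: {c}  B: {c,d}  C: {c}

FIRST(A) = ["c"]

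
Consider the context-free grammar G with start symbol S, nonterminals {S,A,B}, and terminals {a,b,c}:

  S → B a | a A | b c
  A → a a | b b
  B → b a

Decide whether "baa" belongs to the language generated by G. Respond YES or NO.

Convert to CNF:
  S -> B T0 | T0 A | T1 T2
  A -> T0 T0 | T1 T1
  B -> T1 T0
  T0 -> a
  T1 -> b
  T2 -> c

CYK fill:
  T[0,0] 'b' = {T1}  orig:{}
  T[1,1] 'a' = {T0}  orig:{}
  T[2,2] 'a' = {T0}  orig:{}
  T[0,1] 'ba' = {B}
  T[1,2] 'aa' = {A}
  T[0,2] 'baa' = {S}

S ∈ T[0,2] ⇒ YES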